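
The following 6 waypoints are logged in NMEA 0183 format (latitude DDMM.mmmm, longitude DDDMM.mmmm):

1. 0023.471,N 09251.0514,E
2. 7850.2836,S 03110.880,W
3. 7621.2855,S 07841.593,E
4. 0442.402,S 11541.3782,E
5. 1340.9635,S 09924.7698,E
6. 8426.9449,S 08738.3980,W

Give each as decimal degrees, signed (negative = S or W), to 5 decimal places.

1. 0.39118, 92.85086
2. -78.83806, -31.18133
3. -76.35476, 78.69322
4. -4.70670, 115.68964
5. -13.68273, 99.41283
6. -84.44908, -87.63997

Point 1:
  Latitude: split at 2 digits → 00° and 23.471′; 0 + 23.471/60 = 0.391183
  N ⇒ keep positive
  Longitude: split at 3 digits → 092° and 51.0514′; 92 + 51.0514/60 = 92.850857
  E → positive
Point 2:
  Latitude: degrees = first 2 digits = 78, minutes = 50.2836; 78 + 50.2836/60 = 78.838060
  S → negative
  Lon: degrees = first 3 digits = 31, minutes = 10.88; 31 + 10.88/60 = 31.181333
  W → negative
Point 3:
  Lat: degrees = first 2 digits = 76, minutes = 21.2855; 76 + 21.2855/60 = 76.354758
  S → negative
  Longitude: degrees = first 3 digits = 78, minutes = 41.593; 78 + 41.593/60 = 78.693217
  E ⇒ keep positive
Point 4:
  φ: split at 2 digits → 04° and 42.402′; 4 + 42.402/60 = 4.706700
  hemisphere S, so the sign is −
  Longitude: degrees = first 3 digits = 115, minutes = 41.3782; 115 + 41.3782/60 = 115.689637
  E ⇒ keep positive
Point 5:
  φ: degrees = first 2 digits = 13, minutes = 40.9635; 13 + 40.9635/60 = 13.682725
  S ⇒ negate
  λ: degrees = first 3 digits = 99, minutes = 24.7698; 99 + 24.7698/60 = 99.412830
  E ⇒ keep positive
Point 6:
  Lat: split at 2 digits → 84° and 26.9449′; 84 + 26.9449/60 = 84.449082
  hemisphere S, so the sign is −
  Lon: split at 3 digits → 087° and 38.398′; 87 + 38.398/60 = 87.639967
  W ⇒ negate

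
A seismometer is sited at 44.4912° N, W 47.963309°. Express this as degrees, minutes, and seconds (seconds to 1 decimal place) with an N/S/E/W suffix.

Latitude: whole degrees 44; 29.47200′ → 29′ and 28.320″
Longitude: 0.963309° → 57.79854′; 0.79854 × 60 = 47.912″

44°29′28.3″ N, 47°57′47.9″ W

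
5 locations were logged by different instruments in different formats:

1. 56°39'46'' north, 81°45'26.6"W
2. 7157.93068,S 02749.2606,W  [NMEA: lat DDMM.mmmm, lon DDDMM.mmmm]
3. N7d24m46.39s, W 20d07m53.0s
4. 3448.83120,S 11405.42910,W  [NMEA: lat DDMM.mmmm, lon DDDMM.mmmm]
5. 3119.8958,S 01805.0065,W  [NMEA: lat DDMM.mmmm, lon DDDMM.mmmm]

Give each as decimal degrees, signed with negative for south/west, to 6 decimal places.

1. 56.662778, -81.757389
2. -71.965511, -27.821010
3. 7.412886, -20.131389
4. -34.813853, -114.090485
5. -31.331597, -18.083442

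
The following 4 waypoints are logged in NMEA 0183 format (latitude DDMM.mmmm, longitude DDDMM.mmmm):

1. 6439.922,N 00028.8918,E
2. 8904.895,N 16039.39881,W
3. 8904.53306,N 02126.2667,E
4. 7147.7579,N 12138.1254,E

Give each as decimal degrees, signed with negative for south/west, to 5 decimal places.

Point 1:
  Latitude: degrees = first 2 digits = 64, minutes = 39.922; 64 + 39.922/60 = 64.665367
  N → positive
  Lon: split at 3 digits → 000° and 28.8918′; 0 + 28.8918/60 = 0.481530
  E → positive
Point 2:
  Latitude: degrees = first 2 digits = 89, minutes = 4.895; 89 + 4.895/60 = 89.081583
  N → positive
  Longitude: degrees = first 3 digits = 160, minutes = 39.39881; 160 + 39.39881/60 = 160.656647
  W ⇒ negate
Point 3:
  Lat: degrees = first 2 digits = 89, minutes = 4.53306; 89 + 4.53306/60 = 89.075551
  N → positive
  Longitude: degrees = first 3 digits = 21, minutes = 26.2667; 21 + 26.2667/60 = 21.437778
  E ⇒ keep positive
Point 4:
  Latitude: degrees = first 2 digits = 71, minutes = 47.7579; 71 + 47.7579/60 = 71.795965
  N → positive
  Lon: split at 3 digits → 121° and 38.1254′; 121 + 38.1254/60 = 121.635423
  E ⇒ keep positive

1. 64.66537, 0.48153
2. 89.08158, -160.65665
3. 89.07555, 21.43778
4. 71.79597, 121.63542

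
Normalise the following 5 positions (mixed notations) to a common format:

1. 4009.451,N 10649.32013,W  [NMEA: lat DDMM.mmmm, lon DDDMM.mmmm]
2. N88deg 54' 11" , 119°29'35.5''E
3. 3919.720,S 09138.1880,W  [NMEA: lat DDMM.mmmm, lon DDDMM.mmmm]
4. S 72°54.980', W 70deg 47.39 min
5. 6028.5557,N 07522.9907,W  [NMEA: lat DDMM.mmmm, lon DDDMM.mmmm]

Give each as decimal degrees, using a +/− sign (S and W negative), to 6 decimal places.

1. 40.157517, -106.822002
2. 88.903056, 119.493194
3. -39.328667, -91.636467
4. -72.916333, -70.789833
5. 60.475928, -75.383178

Point 1:
  Latitude: degrees = first 2 digits = 40, minutes = 9.451; 40 + 9.451/60 = 40.1575167
  N → positive
  Longitude: degrees = first 3 digits = 106, minutes = 49.32013; 106 + 49.32013/60 = 106.8220022
  W → negative
Point 2:
  φ: 88 + 54/60 + 11/3600 = 88.9030556
  N ⇒ keep positive
  Lon: 119 + 29/60 + 35.5/3600 = 119.4931944
  E ⇒ keep positive
Point 3:
  Latitude: split at 2 digits → 39° and 19.72′; 39 + 19.72/60 = 39.3286667
  S → negative
  Lon: split at 3 digits → 091° and 38.188′; 91 + 38.188/60 = 91.6364667
  W ⇒ negate
Point 4:
  φ: 72 + 54.98/60 = 72.9163333
  hemisphere S, so the sign is −
  λ: 47.39′ = 0.789833°; total 70.7898333
  W ⇒ negate
Point 5:
  Latitude: degrees = first 2 digits = 60, minutes = 28.5557; 60 + 28.5557/60 = 60.4759283
  N ⇒ keep positive
  Lon: degrees = first 3 digits = 75, minutes = 22.9907; 75 + 22.9907/60 = 75.3831783
  W → negative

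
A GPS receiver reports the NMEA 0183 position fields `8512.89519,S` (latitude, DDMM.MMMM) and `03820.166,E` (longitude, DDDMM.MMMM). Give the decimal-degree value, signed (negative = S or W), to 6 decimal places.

-85.214920, 38.336100

Lat: degrees = first 2 digits = 85, minutes = 12.89519; 85 + 12.89519/60 = 85.2149198
S → negative
Lon: degrees = first 3 digits = 38, minutes = 20.166; 38 + 20.166/60 = 38.3361000
E ⇒ keep positive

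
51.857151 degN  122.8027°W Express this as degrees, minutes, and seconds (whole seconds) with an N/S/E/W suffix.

51°51′26″ N, 122°48′10″ W

Lat: 0.857151° → 51.42906′; 0.42906 × 60 = 25.74″
λ: 0.802700° → 48.16200′; 0.16200 × 60 = 9.72″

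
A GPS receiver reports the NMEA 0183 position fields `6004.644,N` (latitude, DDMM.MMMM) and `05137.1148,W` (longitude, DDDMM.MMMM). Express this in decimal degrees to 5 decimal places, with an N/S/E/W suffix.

Latitude: degrees = first 2 digits = 60, minutes = 4.644; 60 + 4.644/60 = 60.077400
λ: split at 3 digits → 051° and 37.1148′; 51 + 37.1148/60 = 51.618580

60.07740° N, 51.61858° W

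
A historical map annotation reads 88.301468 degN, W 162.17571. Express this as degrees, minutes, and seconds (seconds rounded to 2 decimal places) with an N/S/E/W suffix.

Lat: 0.301468° → 18.08808′; 0.08808 × 60 = 5.2848″
Lon: 0.175710° → 10.54260′; 0.54260 × 60 = 32.5560″

88°18′5.28″ N, 162°10′32.56″ W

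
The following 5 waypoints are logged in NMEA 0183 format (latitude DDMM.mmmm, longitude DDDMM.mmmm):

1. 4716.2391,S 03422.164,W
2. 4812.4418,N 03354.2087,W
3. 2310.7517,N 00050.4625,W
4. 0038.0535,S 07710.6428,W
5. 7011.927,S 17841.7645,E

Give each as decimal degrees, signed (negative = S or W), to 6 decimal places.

Point 1:
  φ: split at 2 digits → 47° and 16.2391′; 47 + 16.2391/60 = 47.2706517
  hemisphere S, so the sign is −
  Longitude: degrees = first 3 digits = 34, minutes = 22.164; 34 + 22.164/60 = 34.3694000
  W ⇒ negate
Point 2:
  Latitude: degrees = first 2 digits = 48, minutes = 12.4418; 48 + 12.4418/60 = 48.2073633
  N → positive
  λ: split at 3 digits → 033° and 54.2087′; 33 + 54.2087/60 = 33.9034783
  hemisphere W, so the sign is −
Point 3:
  φ: degrees = first 2 digits = 23, minutes = 10.7517; 23 + 10.7517/60 = 23.1791950
  N → positive
  λ: degrees = first 3 digits = 0, minutes = 50.4625; 0 + 50.4625/60 = 0.8410417
  W → negative
Point 4:
  φ: degrees = first 2 digits = 0, minutes = 38.0535; 0 + 38.0535/60 = 0.6342250
  S → negative
  Longitude: split at 3 digits → 077° and 10.6428′; 77 + 10.6428/60 = 77.1773800
  W → negative
Point 5:
  Latitude: split at 2 digits → 70° and 11.927′; 70 + 11.927/60 = 70.1987833
  S → negative
  Lon: degrees = first 3 digits = 178, minutes = 41.7645; 178 + 41.7645/60 = 178.6960750
  E ⇒ keep positive

1. -47.270652, -34.369400
2. 48.207363, -33.903478
3. 23.179195, -0.841042
4. -0.634225, -77.177380
5. -70.198783, 178.696075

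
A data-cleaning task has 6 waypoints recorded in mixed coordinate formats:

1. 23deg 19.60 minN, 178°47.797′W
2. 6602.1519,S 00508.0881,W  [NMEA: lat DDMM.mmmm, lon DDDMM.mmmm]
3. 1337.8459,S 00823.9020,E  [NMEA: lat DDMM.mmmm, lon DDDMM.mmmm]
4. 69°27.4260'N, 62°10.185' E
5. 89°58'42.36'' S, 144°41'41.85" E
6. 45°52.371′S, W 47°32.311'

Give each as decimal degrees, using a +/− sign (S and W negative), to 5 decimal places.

Point 1:
  Latitude: 23 + 19.6/60 = 23.326667
  N → positive
  Lon: 178 + 47.797/60 = 178.796617
  W → negative
Point 2:
  Lat: split at 2 digits → 66° and 2.1519′; 66 + 2.1519/60 = 66.035865
  hemisphere S, so the sign is −
  Longitude: split at 3 digits → 005° and 8.0881′; 5 + 8.0881/60 = 5.134802
  W ⇒ negate
Point 3:
  Latitude: degrees = first 2 digits = 13, minutes = 37.8459; 13 + 37.8459/60 = 13.630765
  S → negative
  λ: split at 3 digits → 008° and 23.902′; 8 + 23.902/60 = 8.398367
  E → positive
Point 4:
  φ: 27.426′ = 0.457100°; total 69.457100
  N → positive
  Longitude: 62 + 10.185/60 = 62.169750
  E → positive
Point 5:
  Latitude: 89 + 58/60 + 42.36/3600 = 89.978433
  hemisphere S, so the sign is −
  Longitude: 144° + 41/60 + 41.85/3600 = 144 + 0.683333 + 0.011625 = 144.694958
  E → positive
Point 6:
  φ: 52.371′ = 0.872850°; total 45.872850
  hemisphere S, so the sign is −
  Lon: 32.311′ = 0.538517°; total 47.538517
  W → negative

1. 23.32667, -178.79662
2. -66.03587, -5.13480
3. -13.63077, 8.39837
4. 69.45710, 62.16975
5. -89.97843, 144.69496
6. -45.87285, -47.53852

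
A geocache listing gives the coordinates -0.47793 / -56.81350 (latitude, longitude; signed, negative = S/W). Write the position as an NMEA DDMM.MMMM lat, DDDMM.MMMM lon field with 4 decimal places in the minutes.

0028.6758,S / 05648.8100,W

Latitude is negative → S; |value| = 0.477930
φ: 0° + 0.477930 × 60 = 0° 28.675800′
Longitude is negative → W; |value| = 56.813500
Longitude: fractional part 0.813500 → 48.810000 minutes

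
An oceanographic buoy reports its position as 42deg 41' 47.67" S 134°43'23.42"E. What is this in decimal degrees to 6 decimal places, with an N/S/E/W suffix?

42.696575° S, 134.723172° E

Latitude: 41′ + 47.67″ = 41.79450′; 42 + 41.79450/60 = 42.6965750
λ: 134 + 43/60 + 23.42/3600 = 134.7231722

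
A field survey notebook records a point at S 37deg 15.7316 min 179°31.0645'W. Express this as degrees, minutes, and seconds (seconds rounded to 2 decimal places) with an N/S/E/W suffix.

37°15′43.90″ S, 179°31′3.87″ W

φ: fractional minutes 0.73160 × 60 = 43.8960″
λ: 31.06450′ → 31′ and 0.06450 × 60 = 3.8700″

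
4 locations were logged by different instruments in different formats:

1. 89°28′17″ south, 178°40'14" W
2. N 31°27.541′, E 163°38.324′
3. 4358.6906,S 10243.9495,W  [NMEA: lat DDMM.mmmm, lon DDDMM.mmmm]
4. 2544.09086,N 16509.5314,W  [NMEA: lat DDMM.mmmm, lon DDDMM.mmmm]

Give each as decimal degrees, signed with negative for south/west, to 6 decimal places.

1. -89.471389, -178.670556
2. 31.459017, 163.638733
3. -43.978177, -102.732492
4. 25.734848, -165.158857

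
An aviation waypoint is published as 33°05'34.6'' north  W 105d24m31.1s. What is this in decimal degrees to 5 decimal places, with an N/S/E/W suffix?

Latitude: 33 + 5/60 + 34.6/3600 = 33.092944
λ: 105 + 24/60 + 31.1/3600 = 105.408639

33.09294° N, 105.40864° W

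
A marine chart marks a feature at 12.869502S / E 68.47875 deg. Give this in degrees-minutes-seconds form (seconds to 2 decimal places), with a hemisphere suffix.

12°52′10.21″ S, 68°28′43.50″ E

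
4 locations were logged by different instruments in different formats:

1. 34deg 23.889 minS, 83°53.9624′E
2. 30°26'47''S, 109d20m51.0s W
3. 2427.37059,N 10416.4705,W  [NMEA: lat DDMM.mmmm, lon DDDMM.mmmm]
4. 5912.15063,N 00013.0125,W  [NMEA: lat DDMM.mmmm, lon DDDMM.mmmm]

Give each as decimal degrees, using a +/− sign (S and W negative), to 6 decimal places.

Point 1:
  Lat: 23.889′ = 0.398150°; total 34.3981500
  S ⇒ negate
  Lon: 53.9624′ = 0.899373°; total 83.8993733
  E ⇒ keep positive
Point 2:
  Lat: 30° + 26/60 + 47/3600 = 30 + 0.433333 + 0.013056 = 30.4463889
  S → negative
  λ: 109 + 20/60 + 51/3600 = 109.3475000
  hemisphere W, so the sign is −
Point 3:
  φ: split at 2 digits → 24° and 27.37059′; 24 + 27.37059/60 = 24.4561765
  N → positive
  λ: degrees = first 3 digits = 104, minutes = 16.4705; 104 + 16.4705/60 = 104.2745083
  hemisphere W, so the sign is −
Point 4:
  Latitude: degrees = first 2 digits = 59, minutes = 12.15063; 59 + 12.15063/60 = 59.2025105
  N ⇒ keep positive
  Longitude: degrees = first 3 digits = 0, minutes = 13.0125; 0 + 13.0125/60 = 0.2168750
  hemisphere W, so the sign is −

1. -34.398150, 83.899373
2. -30.446389, -109.347500
3. 24.456177, -104.274508
4. 59.202511, -0.216875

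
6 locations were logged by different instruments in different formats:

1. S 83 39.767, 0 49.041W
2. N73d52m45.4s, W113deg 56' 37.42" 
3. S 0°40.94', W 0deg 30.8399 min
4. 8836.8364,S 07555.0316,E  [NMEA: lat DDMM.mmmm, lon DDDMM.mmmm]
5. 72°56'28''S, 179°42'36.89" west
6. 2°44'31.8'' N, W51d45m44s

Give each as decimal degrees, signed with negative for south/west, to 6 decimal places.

1. -83.662783, -0.817350
2. 73.879278, -113.943728
3. -0.682333, -0.513998
4. -88.613940, 75.917193
5. -72.941111, -179.710247
6. 2.742167, -51.762222

Point 1:
  φ: 83 + 39.767/60 = 83.6627833
  S ⇒ negate
  Lon: 49.041′ = 0.817350°; total 0.8173500
  hemisphere W, so the sign is −
Point 2:
  φ: 73° + 52/60 + 45.4/3600 = 73 + 0.866667 + 0.012611 = 73.8792778
  N → positive
  Lon: 113° + 56/60 + 37.42/3600 = 113 + 0.933333 + 0.010394 = 113.9437278
  W → negative
Point 3:
  φ: 40.94′ = 0.682333°; total 0.6823333
  S → negative
  Lon: 0 + 30.8399/60 = 0.5139983
  W → negative
Point 4:
  Latitude: degrees = first 2 digits = 88, minutes = 36.8364; 88 + 36.8364/60 = 88.6139400
  hemisphere S, so the sign is −
  Longitude: degrees = first 3 digits = 75, minutes = 55.0316; 75 + 55.0316/60 = 75.9171933
  E ⇒ keep positive
Point 5:
  φ: 72 + 56/60 + 28/3600 = 72.9411111
  hemisphere S, so the sign is −
  Longitude: 42′ + 36.89″ = 42.61483′; 179 + 42.61483/60 = 179.7102472
  W → negative
Point 6:
  φ: 2° + 44/60 + 31.8/3600 = 2 + 0.733333 + 0.008833 = 2.7421667
  N → positive
  Lon: 51° + 45/60 + 44/3600 = 51 + 0.750000 + 0.012222 = 51.7622222
  W → negative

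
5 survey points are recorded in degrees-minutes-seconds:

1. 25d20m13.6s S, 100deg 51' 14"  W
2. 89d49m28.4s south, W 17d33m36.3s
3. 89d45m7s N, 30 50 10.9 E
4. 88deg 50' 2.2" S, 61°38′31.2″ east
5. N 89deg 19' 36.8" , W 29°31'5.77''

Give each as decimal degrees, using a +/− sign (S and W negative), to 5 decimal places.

Point 1:
  φ: 25° + 20/60 + 13.6/3600 = 25 + 0.333333 + 0.003778 = 25.337111
  S → negative
  Longitude: 51′ + 14″ = 51.23333′; 100 + 51.23333/60 = 100.853889
  W → negative
Point 2:
  Lat: 89 + 49/60 + 28.4/3600 = 89.824556
  hemisphere S, so the sign is −
  λ: 33′ + 36.3″ = 33.60500′; 17 + 33.60500/60 = 17.560083
  hemisphere W, so the sign is −
Point 3:
  Lat: 89° + 45/60 + 7/3600 = 89 + 0.750000 + 0.001944 = 89.751944
  N ⇒ keep positive
  Lon: 30° + 50/60 + 10.9/3600 = 30 + 0.833333 + 0.003028 = 30.836361
  E ⇒ keep positive
Point 4:
  φ: 88 + 50/60 + 2.2/3600 = 88.833944
  S ⇒ negate
  λ: 61 + 38/60 + 31.2/3600 = 61.642000
  E → positive
Point 5:
  Lat: 89 + 19/60 + 36.8/3600 = 89.326889
  N → positive
  Lon: 29° + 31/60 + 5.77/3600 = 29 + 0.516667 + 0.001603 = 29.518269
  W → negative

1. -25.33711, -100.85389
2. -89.82456, -17.56008
3. 89.75194, 30.83636
4. -88.83394, 61.64200
5. 89.32689, -29.51827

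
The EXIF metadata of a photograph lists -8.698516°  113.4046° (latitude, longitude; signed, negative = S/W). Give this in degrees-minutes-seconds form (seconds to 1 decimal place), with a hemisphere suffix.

8°41′54.7″ S, 113°24′16.6″ E

Latitude is negative → S; |value| = 8.698516
φ: 0.698516 × 60 = 41.91096′ → 41′, remainder × 60 = 54.658″
λ: whole degrees 113; 24.27600′ → 24′ and 16.560″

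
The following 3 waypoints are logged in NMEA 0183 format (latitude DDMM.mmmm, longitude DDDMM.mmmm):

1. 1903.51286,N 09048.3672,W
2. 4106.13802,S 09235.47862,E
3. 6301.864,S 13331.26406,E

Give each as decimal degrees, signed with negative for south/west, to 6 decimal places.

Point 1:
  φ: degrees = first 2 digits = 19, minutes = 3.51286; 19 + 3.51286/60 = 19.0585477
  N → positive
  Longitude: split at 3 digits → 090° and 48.3672′; 90 + 48.3672/60 = 90.8061200
  W → negative
Point 2:
  Lat: split at 2 digits → 41° and 6.13802′; 41 + 6.13802/60 = 41.1023003
  S → negative
  Lon: split at 3 digits → 092° and 35.47862′; 92 + 35.47862/60 = 92.5913103
  E ⇒ keep positive
Point 3:
  Lat: split at 2 digits → 63° and 1.864′; 63 + 1.864/60 = 63.0310667
  hemisphere S, so the sign is −
  Longitude: split at 3 digits → 133° and 31.26406′; 133 + 31.26406/60 = 133.5210677
  E ⇒ keep positive

1. 19.058548, -90.806120
2. -41.102300, 92.591310
3. -63.031067, 133.521068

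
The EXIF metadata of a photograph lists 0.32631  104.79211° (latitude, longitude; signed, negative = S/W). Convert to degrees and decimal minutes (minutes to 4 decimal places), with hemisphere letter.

Lat: fractional part 0.326310 → 19.578600 minutes
Longitude: 104° + 0.792110 × 60 = 104° 47.526600′

0° 19.5786′ N, 104° 47.5266′ E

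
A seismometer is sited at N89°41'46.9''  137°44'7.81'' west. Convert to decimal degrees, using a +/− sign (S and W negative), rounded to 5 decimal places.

89.69636, -137.73550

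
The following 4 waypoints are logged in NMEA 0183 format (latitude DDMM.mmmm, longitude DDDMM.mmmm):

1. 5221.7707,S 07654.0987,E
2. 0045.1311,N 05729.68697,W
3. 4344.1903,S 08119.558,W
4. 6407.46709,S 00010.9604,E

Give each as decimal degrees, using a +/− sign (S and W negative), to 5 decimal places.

Point 1:
  Lat: split at 2 digits → 52° and 21.7707′; 52 + 21.7707/60 = 52.362845
  hemisphere S, so the sign is −
  Longitude: degrees = first 3 digits = 76, minutes = 54.0987; 76 + 54.0987/60 = 76.901645
  E → positive
Point 2:
  Lat: split at 2 digits → 00° and 45.1311′; 0 + 45.1311/60 = 0.752185
  N → positive
  Lon: degrees = first 3 digits = 57, minutes = 29.68697; 57 + 29.68697/60 = 57.494783
  W ⇒ negate
Point 3:
  Lat: split at 2 digits → 43° and 44.1903′; 43 + 44.1903/60 = 43.736505
  S ⇒ negate
  λ: degrees = first 3 digits = 81, minutes = 19.558; 81 + 19.558/60 = 81.325967
  W → negative
Point 4:
  Lat: split at 2 digits → 64° and 7.46709′; 64 + 7.46709/60 = 64.124452
  hemisphere S, so the sign is −
  Lon: degrees = first 3 digits = 0, minutes = 10.9604; 0 + 10.9604/60 = 0.182673
  E ⇒ keep positive

1. -52.36285, 76.90165
2. 0.75219, -57.49478
3. -43.73651, -81.32597
4. -64.12445, 0.18267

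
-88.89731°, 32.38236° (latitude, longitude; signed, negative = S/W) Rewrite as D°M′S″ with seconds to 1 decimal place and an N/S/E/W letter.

Latitude is negative → S; |value| = 88.897310
Latitude: whole degrees 88; 53.83860′ → 53′ and 50.316″
Lon: 0.382360 × 60 = 22.94160′ → 22′, remainder × 60 = 56.496″

88°53′50.3″ S, 32°22′56.5″ E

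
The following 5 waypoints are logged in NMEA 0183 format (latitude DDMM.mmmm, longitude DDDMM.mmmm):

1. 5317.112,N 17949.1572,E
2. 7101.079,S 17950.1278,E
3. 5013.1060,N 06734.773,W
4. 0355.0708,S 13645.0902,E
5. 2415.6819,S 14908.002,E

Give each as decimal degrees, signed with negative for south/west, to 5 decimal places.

Point 1:
  φ: split at 2 digits → 53° and 17.112′; 53 + 17.112/60 = 53.285200
  N ⇒ keep positive
  Longitude: degrees = first 3 digits = 179, minutes = 49.1572; 179 + 49.1572/60 = 179.819287
  E → positive
Point 2:
  Lat: split at 2 digits → 71° and 1.079′; 71 + 1.079/60 = 71.017983
  hemisphere S, so the sign is −
  λ: split at 3 digits → 179° and 50.1278′; 179 + 50.1278/60 = 179.835463
  E ⇒ keep positive
Point 3:
  φ: degrees = first 2 digits = 50, minutes = 13.106; 50 + 13.106/60 = 50.218433
  N ⇒ keep positive
  Longitude: degrees = first 3 digits = 67, minutes = 34.773; 67 + 34.773/60 = 67.579550
  W → negative
Point 4:
  Latitude: split at 2 digits → 03° and 55.0708′; 3 + 55.0708/60 = 3.917847
  hemisphere S, so the sign is −
  Lon: degrees = first 3 digits = 136, minutes = 45.0902; 136 + 45.0902/60 = 136.751503
  E ⇒ keep positive
Point 5:
  Latitude: degrees = first 2 digits = 24, minutes = 15.6819; 24 + 15.6819/60 = 24.261365
  hemisphere S, so the sign is −
  Longitude: degrees = first 3 digits = 149, minutes = 8.002; 149 + 8.002/60 = 149.133367
  E → positive

1. 53.28520, 179.81929
2. -71.01798, 179.83546
3. 50.21843, -67.57955
4. -3.91785, 136.75150
5. -24.26137, 149.13337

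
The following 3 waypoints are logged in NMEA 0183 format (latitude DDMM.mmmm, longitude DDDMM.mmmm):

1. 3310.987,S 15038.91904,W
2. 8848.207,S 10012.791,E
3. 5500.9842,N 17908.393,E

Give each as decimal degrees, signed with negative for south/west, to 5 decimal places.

Point 1:
  Lat: split at 2 digits → 33° and 10.987′; 33 + 10.987/60 = 33.183117
  S → negative
  Longitude: degrees = first 3 digits = 150, minutes = 38.91904; 150 + 38.91904/60 = 150.648651
  W → negative
Point 2:
  Lat: degrees = first 2 digits = 88, minutes = 48.207; 88 + 48.207/60 = 88.803450
  S → negative
  λ: degrees = first 3 digits = 100, minutes = 12.791; 100 + 12.791/60 = 100.213183
  E ⇒ keep positive
Point 3:
  Latitude: split at 2 digits → 55° and 0.9842′; 55 + 0.9842/60 = 55.016403
  N ⇒ keep positive
  Lon: split at 3 digits → 179° and 8.393′; 179 + 8.393/60 = 179.139883
  E ⇒ keep positive

1. -33.18312, -150.64865
2. -88.80345, 100.21318
3. 55.01640, 179.13988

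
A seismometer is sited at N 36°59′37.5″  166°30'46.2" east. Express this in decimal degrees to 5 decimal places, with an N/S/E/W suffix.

φ: 36° + 59/60 + 37.5/3600 = 36 + 0.983333 + 0.010417 = 36.993750
λ: 166 + 30/60 + 46.2/3600 = 166.512833

36.99375° N, 166.51283° E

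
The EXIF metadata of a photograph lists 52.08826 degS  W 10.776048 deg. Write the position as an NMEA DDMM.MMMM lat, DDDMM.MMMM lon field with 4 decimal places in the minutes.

5205.2956,S / 01046.5629,W

Lat: 52° + 0.088260 × 60 = 52° 5.295600′
Longitude: fractional part 0.776048 → 46.562880 minutes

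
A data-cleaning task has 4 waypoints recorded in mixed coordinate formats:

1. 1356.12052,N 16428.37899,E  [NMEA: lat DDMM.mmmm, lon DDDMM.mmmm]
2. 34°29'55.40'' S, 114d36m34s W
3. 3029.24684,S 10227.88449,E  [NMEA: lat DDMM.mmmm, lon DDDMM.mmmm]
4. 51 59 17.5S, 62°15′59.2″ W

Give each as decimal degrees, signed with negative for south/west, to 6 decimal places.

1. 13.935342, 164.472983
2. -34.498722, -114.609444
3. -30.487447, 102.464742
4. -51.988194, -62.266444

Point 1:
  φ: degrees = first 2 digits = 13, minutes = 56.12052; 13 + 56.12052/60 = 13.9353420
  N → positive
  λ: degrees = first 3 digits = 164, minutes = 28.37899; 164 + 28.37899/60 = 164.4729832
  E → positive
Point 2:
  Lat: 29′ + 55.4″ = 29.92333′; 34 + 29.92333/60 = 34.4987222
  hemisphere S, so the sign is −
  Longitude: 36′ + 34″ = 36.56667′; 114 + 36.56667/60 = 114.6094444
  W ⇒ negate
Point 3:
  φ: split at 2 digits → 30° and 29.24684′; 30 + 29.24684/60 = 30.4874473
  hemisphere S, so the sign is −
  Lon: split at 3 digits → 102° and 27.88449′; 102 + 27.88449/60 = 102.4647415
  E ⇒ keep positive
Point 4:
  Latitude: 59′ + 17.5″ = 59.29167′; 51 + 59.29167/60 = 51.9881944
  S ⇒ negate
  λ: 62 + 15/60 + 59.2/3600 = 62.2664444
  W ⇒ negate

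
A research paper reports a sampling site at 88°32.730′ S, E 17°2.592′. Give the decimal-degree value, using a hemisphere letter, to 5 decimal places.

φ: 32.73′ = 0.545500°; total 88.545500
λ: 17 + 2.592/60 = 17.043200

88.54550° S, 17.04320° E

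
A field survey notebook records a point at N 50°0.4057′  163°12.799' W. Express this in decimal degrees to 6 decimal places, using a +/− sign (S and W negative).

50.006762, -163.213317

Lat: 0.4057′ = 0.006762°; total 50.0067617
N ⇒ keep positive
λ: 12.799′ = 0.213317°; total 163.2133167
W ⇒ negate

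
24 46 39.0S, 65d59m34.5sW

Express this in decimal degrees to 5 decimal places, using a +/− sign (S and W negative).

Latitude: 24 + 46/60 + 39/3600 = 24.777500
hemisphere S, so the sign is −
λ: 65 + 59/60 + 34.5/3600 = 65.992917
W ⇒ negate

-24.77750, -65.99292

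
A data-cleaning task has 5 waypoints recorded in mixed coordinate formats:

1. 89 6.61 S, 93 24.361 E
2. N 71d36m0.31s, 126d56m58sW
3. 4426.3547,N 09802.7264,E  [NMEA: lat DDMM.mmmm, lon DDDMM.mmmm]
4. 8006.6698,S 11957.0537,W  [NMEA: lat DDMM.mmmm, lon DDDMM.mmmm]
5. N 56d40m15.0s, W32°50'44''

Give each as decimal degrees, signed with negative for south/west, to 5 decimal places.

Point 1:
  φ: 89 + 6.61/60 = 89.110167
  hemisphere S, so the sign is −
  λ: 93 + 24.361/60 = 93.406017
  E ⇒ keep positive
Point 2:
  Latitude: 71 + 36/60 + 0.31/3600 = 71.600086
  N ⇒ keep positive
  λ: 56′ + 58″ = 56.96667′; 126 + 56.96667/60 = 126.949444
  W → negative
Point 3:
  φ: split at 2 digits → 44° and 26.3547′; 44 + 26.3547/60 = 44.439245
  N ⇒ keep positive
  λ: degrees = first 3 digits = 98, minutes = 2.7264; 98 + 2.7264/60 = 98.045440
  E → positive
Point 4:
  Lat: degrees = first 2 digits = 80, minutes = 6.6698; 80 + 6.6698/60 = 80.111163
  S → negative
  λ: split at 3 digits → 119° and 57.0537′; 119 + 57.0537/60 = 119.950895
  W ⇒ negate
Point 5:
  φ: 56 + 40/60 + 15/3600 = 56.670833
  N ⇒ keep positive
  Longitude: 32 + 50/60 + 44/3600 = 32.845556
  W ⇒ negate

1. -89.11017, 93.40602
2. 71.60009, -126.94944
3. 44.43925, 98.04544
4. -80.11116, -119.95090
5. 56.67083, -32.84556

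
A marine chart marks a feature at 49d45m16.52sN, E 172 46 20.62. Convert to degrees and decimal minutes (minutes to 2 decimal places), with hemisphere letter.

49° 45.28′ N, 172° 46.34′ E

Latitude: seconds/60 = 0.27533; minutes = 45 + 0.27533 = 45.2753
Lon: 46 + 20.62/60 = 46.3437′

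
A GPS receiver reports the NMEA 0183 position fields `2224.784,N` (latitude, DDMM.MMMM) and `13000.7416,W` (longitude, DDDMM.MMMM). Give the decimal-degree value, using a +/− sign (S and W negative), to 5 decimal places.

22.41307, -130.01236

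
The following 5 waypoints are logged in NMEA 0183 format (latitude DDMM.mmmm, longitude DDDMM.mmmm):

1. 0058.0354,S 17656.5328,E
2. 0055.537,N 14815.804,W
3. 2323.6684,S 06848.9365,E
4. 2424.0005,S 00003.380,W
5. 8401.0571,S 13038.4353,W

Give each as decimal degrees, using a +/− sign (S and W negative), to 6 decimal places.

Point 1:
  φ: split at 2 digits → 00° and 58.0354′; 0 + 58.0354/60 = 0.9672567
  hemisphere S, so the sign is −
  Lon: split at 3 digits → 176° and 56.5328′; 176 + 56.5328/60 = 176.9422133
  E → positive
Point 2:
  φ: degrees = first 2 digits = 0, minutes = 55.537; 0 + 55.537/60 = 0.9256167
  N → positive
  λ: split at 3 digits → 148° and 15.804′; 148 + 15.804/60 = 148.2634000
  W ⇒ negate
Point 3:
  Lat: degrees = first 2 digits = 23, minutes = 23.6684; 23 + 23.6684/60 = 23.3944733
  S → negative
  Lon: degrees = first 3 digits = 68, minutes = 48.9365; 68 + 48.9365/60 = 68.8156083
  E ⇒ keep positive
Point 4:
  Lat: degrees = first 2 digits = 24, minutes = 24.0005; 24 + 24.0005/60 = 24.4000083
  hemisphere S, so the sign is −
  Longitude: split at 3 digits → 000° and 3.38′; 0 + 3.38/60 = 0.0563333
  W ⇒ negate
Point 5:
  φ: split at 2 digits → 84° and 1.0571′; 84 + 1.0571/60 = 84.0176183
  hemisphere S, so the sign is −
  Longitude: degrees = first 3 digits = 130, minutes = 38.4353; 130 + 38.4353/60 = 130.6405883
  W ⇒ negate

1. -0.967257, 176.942213
2. 0.925617, -148.263400
3. -23.394473, 68.815608
4. -24.400008, -0.056333
5. -84.017618, -130.640588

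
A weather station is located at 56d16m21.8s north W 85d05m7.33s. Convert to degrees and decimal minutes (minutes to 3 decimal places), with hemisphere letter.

56° 16.363′ N, 85° 5.122′ W

Latitude: seconds/60 = 0.36333; minutes = 16 + 0.36333 = 16.36333
Lon: 5 + 7.33/60 = 5.12217′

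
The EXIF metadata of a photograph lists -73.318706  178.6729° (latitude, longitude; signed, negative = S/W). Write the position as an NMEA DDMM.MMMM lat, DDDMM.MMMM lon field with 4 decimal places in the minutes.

Latitude is negative → S; |value| = 73.318706
φ: minutes = (73.318706 − 73) × 60 = 19.122360
λ: fractional part 0.672900 → 40.374000 minutes

7319.1224,S / 17840.3740,E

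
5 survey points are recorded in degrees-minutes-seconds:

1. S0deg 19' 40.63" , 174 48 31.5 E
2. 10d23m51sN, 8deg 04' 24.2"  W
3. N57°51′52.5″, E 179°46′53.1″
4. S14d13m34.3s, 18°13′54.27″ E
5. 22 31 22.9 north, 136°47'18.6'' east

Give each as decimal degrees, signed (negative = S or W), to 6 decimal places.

Point 1:
  φ: 19′ + 40.63″ = 19.67717′; 0 + 19.67717/60 = 0.3279528
  hemisphere S, so the sign is −
  Longitude: 174° + 48/60 + 31.5/3600 = 174 + 0.800000 + 0.008750 = 174.8087500
  E ⇒ keep positive
Point 2:
  Latitude: 10° + 23/60 + 51/3600 = 10 + 0.383333 + 0.014167 = 10.3975000
  N ⇒ keep positive
  Lon: 8 + 4/60 + 24.2/3600 = 8.0733889
  W → negative
Point 3:
  φ: 57° + 51/60 + 52.5/3600 = 57 + 0.850000 + 0.014583 = 57.8645833
  N ⇒ keep positive
  Longitude: 46′ + 53.1″ = 46.88500′; 179 + 46.88500/60 = 179.7814167
  E ⇒ keep positive
Point 4:
  Lat: 13′ + 34.3″ = 13.57167′; 14 + 13.57167/60 = 14.2261944
  S ⇒ negate
  λ: 18 + 13/60 + 54.27/3600 = 18.2317417
  E → positive
Point 5:
  Latitude: 22° + 31/60 + 22.9/3600 = 22 + 0.516667 + 0.006361 = 22.5230278
  N → positive
  λ: 136 + 47/60 + 18.6/3600 = 136.7885000
  E ⇒ keep positive

1. -0.327953, 174.808750
2. 10.397500, -8.073389
3. 57.864583, 179.781417
4. -14.226194, 18.231742
5. 22.523028, 136.788500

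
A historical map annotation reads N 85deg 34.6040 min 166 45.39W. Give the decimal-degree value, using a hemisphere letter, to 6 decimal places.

85.576733° N, 166.756500° W

φ: 85 + 34.604/60 = 85.5767333
Lon: 166 + 45.39/60 = 166.7565000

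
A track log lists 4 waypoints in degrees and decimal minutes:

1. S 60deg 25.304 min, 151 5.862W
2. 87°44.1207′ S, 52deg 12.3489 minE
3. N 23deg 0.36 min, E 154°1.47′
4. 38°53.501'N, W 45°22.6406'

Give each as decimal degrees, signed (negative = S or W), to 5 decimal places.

1. -60.42173, -151.09770
2. -87.73535, 52.20582
3. 23.00600, 154.02450
4. 38.89168, -45.37734

Point 1:
  Latitude: 60 + 25.304/60 = 60.421733
  S → negative
  λ: 5.862′ = 0.097700°; total 151.097700
  W ⇒ negate
Point 2:
  Latitude: 44.1207′ = 0.735345°; total 87.735345
  S → negative
  λ: 52 + 12.3489/60 = 52.205815
  E → positive
Point 3:
  Latitude: 0.36′ = 0.006000°; total 23.006000
  N → positive
  λ: 154 + 1.47/60 = 154.024500
  E → positive
Point 4:
  Lat: 53.501′ = 0.891683°; total 38.891683
  N ⇒ keep positive
  Longitude: 22.6406′ = 0.377343°; total 45.377343
  W ⇒ negate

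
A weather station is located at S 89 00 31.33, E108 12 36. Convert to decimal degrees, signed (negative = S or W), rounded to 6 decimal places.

-89.008703, 108.210000

Latitude: 89 + 0/60 + 31.33/3600 = 89.0087028
hemisphere S, so the sign is −
Lon: 108° + 12/60 + 36/3600 = 108 + 0.200000 + 0.010000 = 108.2100000
E ⇒ keep positive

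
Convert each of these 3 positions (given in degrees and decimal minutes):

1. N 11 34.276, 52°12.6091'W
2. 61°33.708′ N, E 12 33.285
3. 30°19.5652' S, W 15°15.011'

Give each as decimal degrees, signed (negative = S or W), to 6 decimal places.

1. 11.571267, -52.210152
2. 61.561800, 12.554750
3. -30.326087, -15.250183

Point 1:
  φ: 34.276′ = 0.571267°; total 11.5712667
  N → positive
  λ: 52 + 12.6091/60 = 52.2101517
  hemisphere W, so the sign is −
Point 2:
  Latitude: 33.708′ = 0.561800°; total 61.5618000
  N ⇒ keep positive
  Longitude: 12 + 33.285/60 = 12.5547500
  E ⇒ keep positive
Point 3:
  Latitude: 30 + 19.5652/60 = 30.3260867
  hemisphere S, so the sign is −
  Lon: 15 + 15.011/60 = 15.2501833
  W → negative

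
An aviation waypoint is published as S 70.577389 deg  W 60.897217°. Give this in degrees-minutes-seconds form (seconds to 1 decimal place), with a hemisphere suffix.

70°34′38.6″ S, 60°53′50.0″ W

φ: 0.577389 × 60 = 34.64334′ → 34′, remainder × 60 = 38.600″
Longitude: 0.897217° → 53.83302′; 0.83302 × 60 = 49.981″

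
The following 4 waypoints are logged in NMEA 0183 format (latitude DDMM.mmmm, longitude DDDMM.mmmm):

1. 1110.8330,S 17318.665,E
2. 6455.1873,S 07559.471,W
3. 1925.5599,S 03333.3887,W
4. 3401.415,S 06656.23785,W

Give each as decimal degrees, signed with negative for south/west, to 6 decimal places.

1. -11.180550, 173.311083
2. -64.919788, -75.991183
3. -19.425998, -33.556478
4. -34.023583, -66.937298

Point 1:
  Latitude: split at 2 digits → 11° and 10.833′; 11 + 10.833/60 = 11.1805500
  hemisphere S, so the sign is −
  λ: degrees = first 3 digits = 173, minutes = 18.665; 173 + 18.665/60 = 173.3110833
  E ⇒ keep positive
Point 2:
  Latitude: split at 2 digits → 64° and 55.1873′; 64 + 55.1873/60 = 64.9197883
  S ⇒ negate
  λ: split at 3 digits → 075° and 59.471′; 75 + 59.471/60 = 75.9911833
  W → negative
Point 3:
  Lat: degrees = first 2 digits = 19, minutes = 25.5599; 19 + 25.5599/60 = 19.4259983
  hemisphere S, so the sign is −
  λ: split at 3 digits → 033° and 33.3887′; 33 + 33.3887/60 = 33.5564783
  hemisphere W, so the sign is −
Point 4:
  φ: degrees = first 2 digits = 34, minutes = 1.415; 34 + 1.415/60 = 34.0235833
  hemisphere S, so the sign is −
  Lon: degrees = first 3 digits = 66, minutes = 56.23785; 66 + 56.23785/60 = 66.9372975
  W ⇒ negate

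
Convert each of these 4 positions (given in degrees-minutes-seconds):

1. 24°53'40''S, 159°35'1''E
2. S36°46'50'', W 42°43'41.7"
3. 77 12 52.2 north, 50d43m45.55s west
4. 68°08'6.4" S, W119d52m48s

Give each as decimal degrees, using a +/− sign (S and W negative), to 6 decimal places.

1. -24.894444, 159.583611
2. -36.780556, -42.728250
3. 77.214500, -50.729319
4. -68.135111, -119.880000

Point 1:
  Lat: 24 + 53/60 + 40/3600 = 24.8944444
  hemisphere S, so the sign is −
  λ: 159 + 35/60 + 1/3600 = 159.5836111
  E → positive
Point 2:
  Latitude: 46′ + 50″ = 46.83333′; 36 + 46.83333/60 = 36.7805556
  S → negative
  Lon: 42 + 43/60 + 41.7/3600 = 42.7282500
  W ⇒ negate
Point 3:
  Lat: 12′ + 52.2″ = 12.87000′; 77 + 12.87000/60 = 77.2145000
  N ⇒ keep positive
  λ: 43′ + 45.55″ = 43.75917′; 50 + 43.75917/60 = 50.7293194
  W → negative
Point 4:
  Lat: 68 + 8/60 + 6.4/3600 = 68.1351111
  S ⇒ negate
  λ: 52′ + 48″ = 52.80000′; 119 + 52.80000/60 = 119.8800000
  W → negative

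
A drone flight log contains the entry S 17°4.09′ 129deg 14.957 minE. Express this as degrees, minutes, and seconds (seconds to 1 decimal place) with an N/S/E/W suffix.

17°04′5.4″ S, 129°14′57.4″ E

φ: fractional minutes 0.09000 × 60 = 5.400″
Lon: fractional minutes 0.95700 × 60 = 57.420″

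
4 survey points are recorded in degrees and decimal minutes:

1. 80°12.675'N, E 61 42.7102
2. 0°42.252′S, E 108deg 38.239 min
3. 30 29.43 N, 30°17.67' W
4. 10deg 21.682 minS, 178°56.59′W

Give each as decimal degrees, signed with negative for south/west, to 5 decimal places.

Point 1:
  Latitude: 12.675′ = 0.211250°; total 80.211250
  N ⇒ keep positive
  λ: 61 + 42.7102/60 = 61.711837
  E ⇒ keep positive
Point 2:
  Lat: 0 + 42.252/60 = 0.704200
  S → negative
  Lon: 108 + 38.239/60 = 108.637317
  E ⇒ keep positive
Point 3:
  Latitude: 29.43′ = 0.490500°; total 30.490500
  N ⇒ keep positive
  λ: 30 + 17.67/60 = 30.294500
  W → negative
Point 4:
  φ: 21.682′ = 0.361367°; total 10.361367
  S ⇒ negate
  Lon: 178 + 56.59/60 = 178.943167
  hemisphere W, so the sign is −

1. 80.21125, 61.71184
2. -0.70420, 108.63732
3. 30.49050, -30.29450
4. -10.36137, -178.94317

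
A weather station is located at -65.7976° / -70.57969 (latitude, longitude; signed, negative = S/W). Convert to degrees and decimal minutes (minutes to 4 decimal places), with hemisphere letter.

65° 47.8560′ S, 70° 34.7814′ W

Latitude is negative → S; |value| = 65.797600
Latitude: fractional part 0.797600 → 47.856000 minutes
Longitude is negative → W; |value| = 70.579690
λ: fractional part 0.579690 → 34.781400 minutes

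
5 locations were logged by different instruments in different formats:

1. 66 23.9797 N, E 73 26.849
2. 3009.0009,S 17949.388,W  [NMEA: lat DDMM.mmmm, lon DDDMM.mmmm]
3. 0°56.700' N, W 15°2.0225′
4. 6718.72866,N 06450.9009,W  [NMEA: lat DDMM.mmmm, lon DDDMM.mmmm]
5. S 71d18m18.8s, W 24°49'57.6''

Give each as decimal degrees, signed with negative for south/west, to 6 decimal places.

1. 66.399662, 73.447483
2. -30.150015, -179.823133
3. 0.945000, -15.033708
4. 67.312144, -64.848348
5. -71.305222, -24.832667

Point 1:
  Lat: 23.9797′ = 0.399662°; total 66.3996617
  N → positive
  λ: 26.849′ = 0.447483°; total 73.4474833
  E → positive
Point 2:
  Latitude: degrees = first 2 digits = 30, minutes = 9.0009; 30 + 9.0009/60 = 30.1500150
  hemisphere S, so the sign is −
  Longitude: degrees = first 3 digits = 179, minutes = 49.388; 179 + 49.388/60 = 179.8231333
  hemisphere W, so the sign is −
Point 3:
  φ: 0 + 56.7/60 = 0.9450000
  N ⇒ keep positive
  Longitude: 15 + 2.0225/60 = 15.0337083
  W ⇒ negate
Point 4:
  Lat: degrees = first 2 digits = 67, minutes = 18.72866; 67 + 18.72866/60 = 67.3121443
  N → positive
  Longitude: split at 3 digits → 064° and 50.9009′; 64 + 50.9009/60 = 64.8483483
  W → negative
Point 5:
  Lat: 71° + 18/60 + 18.8/3600 = 71 + 0.300000 + 0.005222 = 71.3052222
  S → negative
  Lon: 49′ + 57.6″ = 49.96000′; 24 + 49.96000/60 = 24.8326667
  W → negative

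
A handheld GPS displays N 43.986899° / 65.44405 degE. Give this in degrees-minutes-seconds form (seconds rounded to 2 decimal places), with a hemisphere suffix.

43°59′12.84″ N, 65°26′38.58″ E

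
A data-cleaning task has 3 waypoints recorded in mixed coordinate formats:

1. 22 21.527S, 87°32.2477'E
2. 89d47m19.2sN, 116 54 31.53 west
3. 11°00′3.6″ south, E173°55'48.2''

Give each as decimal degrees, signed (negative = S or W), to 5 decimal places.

1. -22.35878, 87.53746
2. 89.78867, -116.90876
3. -11.00100, 173.93006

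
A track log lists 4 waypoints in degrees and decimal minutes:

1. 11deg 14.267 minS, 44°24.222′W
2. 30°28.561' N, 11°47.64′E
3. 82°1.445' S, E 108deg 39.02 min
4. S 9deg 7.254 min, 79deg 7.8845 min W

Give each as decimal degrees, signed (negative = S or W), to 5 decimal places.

1. -11.23778, -44.40370
2. 30.47602, 11.79400
3. -82.02408, 108.65033
4. -9.12090, -79.13141

Point 1:
  Latitude: 14.267′ = 0.237783°; total 11.237783
  hemisphere S, so the sign is −
  Longitude: 44 + 24.222/60 = 44.403700
  W ⇒ negate
Point 2:
  Lat: 30 + 28.561/60 = 30.476017
  N → positive
  λ: 47.64′ = 0.794000°; total 11.794000
  E → positive
Point 3:
  Lat: 1.445′ = 0.024083°; total 82.024083
  hemisphere S, so the sign is −
  Lon: 108 + 39.02/60 = 108.650333
  E → positive
Point 4:
  φ: 7.254′ = 0.120900°; total 9.120900
  S ⇒ negate
  λ: 79 + 7.8845/60 = 79.131408
  W → negative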